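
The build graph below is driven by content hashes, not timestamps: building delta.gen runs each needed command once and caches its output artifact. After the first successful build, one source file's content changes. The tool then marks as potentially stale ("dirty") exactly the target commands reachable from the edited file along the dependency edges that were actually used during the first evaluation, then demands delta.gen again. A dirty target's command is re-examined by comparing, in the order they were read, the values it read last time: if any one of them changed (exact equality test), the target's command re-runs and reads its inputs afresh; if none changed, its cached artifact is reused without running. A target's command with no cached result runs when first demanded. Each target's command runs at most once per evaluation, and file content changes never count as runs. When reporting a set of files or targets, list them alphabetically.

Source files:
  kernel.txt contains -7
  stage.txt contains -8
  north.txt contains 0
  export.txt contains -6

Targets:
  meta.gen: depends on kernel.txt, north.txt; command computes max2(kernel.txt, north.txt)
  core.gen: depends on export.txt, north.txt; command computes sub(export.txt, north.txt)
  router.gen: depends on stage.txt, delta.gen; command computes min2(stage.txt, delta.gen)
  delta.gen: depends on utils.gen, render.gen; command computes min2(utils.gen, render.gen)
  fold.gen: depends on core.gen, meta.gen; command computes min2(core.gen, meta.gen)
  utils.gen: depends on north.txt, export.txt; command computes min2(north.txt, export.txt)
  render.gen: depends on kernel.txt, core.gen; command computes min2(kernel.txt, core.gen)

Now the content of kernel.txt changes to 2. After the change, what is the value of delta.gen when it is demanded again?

delta.gen now evaluates to -6.

Initial pass — values computed on the first demand:
  core.gen = sub(-6, 0) = -6
  render.gen = min2(-7, -6) = -7
  utils.gen = min2(0, -6) = -6
  delta.gen = min2(-6, -7) = -7

Second demand — change propagation:
  render.gen: re-runs because kernel.txt -7->2; new result -6.
  delta.gen: re-runs because render.gen -7->-6; new result -6.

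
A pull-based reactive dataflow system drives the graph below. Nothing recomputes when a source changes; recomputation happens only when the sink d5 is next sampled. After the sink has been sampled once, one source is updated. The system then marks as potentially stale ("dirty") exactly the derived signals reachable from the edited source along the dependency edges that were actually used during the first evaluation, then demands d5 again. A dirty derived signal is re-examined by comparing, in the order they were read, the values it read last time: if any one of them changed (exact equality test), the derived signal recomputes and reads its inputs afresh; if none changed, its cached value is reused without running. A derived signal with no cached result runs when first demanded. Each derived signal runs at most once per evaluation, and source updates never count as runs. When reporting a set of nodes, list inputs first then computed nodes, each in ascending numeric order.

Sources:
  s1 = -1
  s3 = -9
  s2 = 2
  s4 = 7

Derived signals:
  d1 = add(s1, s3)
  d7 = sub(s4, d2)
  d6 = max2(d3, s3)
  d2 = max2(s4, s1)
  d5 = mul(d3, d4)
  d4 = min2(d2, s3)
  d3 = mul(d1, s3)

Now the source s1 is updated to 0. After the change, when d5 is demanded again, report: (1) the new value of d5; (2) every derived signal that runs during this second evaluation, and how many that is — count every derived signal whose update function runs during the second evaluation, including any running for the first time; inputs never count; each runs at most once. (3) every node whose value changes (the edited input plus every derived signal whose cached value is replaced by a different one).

First evaluation (everything demanded from the output):
  d1 = add(-1, -9) = -10
  d2 = max2(7, -1) = 7
  d3 = mul(-10, -9) = 90
  d4 = min2(7, -9) = -9
  d5 = mul(90, -9) = -810

Propagation after the edit:
  d1: runs — s1 -1->0; result -9.
  d2: runs — s1 -1->0; result 7 (same value as before).
  d3: runs — d1 -10->-9; result 81.
  d4: checked — values it read are unchanged (d2 unchanged, s3 unchanged); reused cached -9 without running.
  d5: runs — d3 90->81; result -729.

Key observation: the cutoff stops propagation at d4 — its inputs' values are unchanged, so it reuses its cache.

New value of d5: -729.
Derived signals that run: d1, d2, d3, d5 — 4 in total.
Values that change: s1, d1, d3, d5.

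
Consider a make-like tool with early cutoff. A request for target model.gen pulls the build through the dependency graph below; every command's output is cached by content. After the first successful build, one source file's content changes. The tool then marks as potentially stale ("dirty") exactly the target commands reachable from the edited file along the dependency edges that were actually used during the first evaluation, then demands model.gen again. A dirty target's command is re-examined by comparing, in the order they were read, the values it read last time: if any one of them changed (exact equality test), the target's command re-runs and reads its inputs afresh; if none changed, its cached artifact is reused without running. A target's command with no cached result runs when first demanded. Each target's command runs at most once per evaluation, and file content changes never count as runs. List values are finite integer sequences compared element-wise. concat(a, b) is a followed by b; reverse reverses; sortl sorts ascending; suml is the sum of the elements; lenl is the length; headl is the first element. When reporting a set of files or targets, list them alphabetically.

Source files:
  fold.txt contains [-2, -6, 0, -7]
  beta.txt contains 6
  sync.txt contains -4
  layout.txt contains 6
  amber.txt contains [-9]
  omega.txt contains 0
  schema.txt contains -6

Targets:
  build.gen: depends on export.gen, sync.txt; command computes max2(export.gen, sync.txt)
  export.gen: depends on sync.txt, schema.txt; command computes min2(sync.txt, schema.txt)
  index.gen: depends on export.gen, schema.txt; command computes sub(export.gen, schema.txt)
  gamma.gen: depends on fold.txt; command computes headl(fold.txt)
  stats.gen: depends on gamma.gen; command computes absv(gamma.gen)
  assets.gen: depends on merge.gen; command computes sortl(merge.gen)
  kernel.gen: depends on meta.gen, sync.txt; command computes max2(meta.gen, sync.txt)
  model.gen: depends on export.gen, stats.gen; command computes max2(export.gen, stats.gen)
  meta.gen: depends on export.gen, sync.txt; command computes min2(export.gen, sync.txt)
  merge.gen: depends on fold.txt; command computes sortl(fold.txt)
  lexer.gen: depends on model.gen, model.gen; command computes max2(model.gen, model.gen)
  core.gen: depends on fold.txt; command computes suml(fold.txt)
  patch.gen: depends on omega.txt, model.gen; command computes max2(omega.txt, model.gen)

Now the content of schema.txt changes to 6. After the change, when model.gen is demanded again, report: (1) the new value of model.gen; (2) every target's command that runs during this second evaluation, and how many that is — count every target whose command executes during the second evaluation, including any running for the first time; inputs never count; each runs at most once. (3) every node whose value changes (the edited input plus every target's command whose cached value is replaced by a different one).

Demanding model.gen again yields 2.
2 target commands run: export.gen, model.gen.
The nodes whose values change: export.gen, schema.txt.

First demand of the output computes:
  export.gen = min2(-4, -6) = -6
  gamma.gen = headl([-2, -6, 0, -7]) = -2
  stats.gen = absv(-2) = 2
  model.gen = max2(-6, 2) = 2

After the edit, cleaning proceeds:
  export.gen: a read changed (schema.txt -6->6) — executes, giving -4.
  model.gen: a read changed (export.gen -6->-4) — executes, giving 2 — identical to its old value.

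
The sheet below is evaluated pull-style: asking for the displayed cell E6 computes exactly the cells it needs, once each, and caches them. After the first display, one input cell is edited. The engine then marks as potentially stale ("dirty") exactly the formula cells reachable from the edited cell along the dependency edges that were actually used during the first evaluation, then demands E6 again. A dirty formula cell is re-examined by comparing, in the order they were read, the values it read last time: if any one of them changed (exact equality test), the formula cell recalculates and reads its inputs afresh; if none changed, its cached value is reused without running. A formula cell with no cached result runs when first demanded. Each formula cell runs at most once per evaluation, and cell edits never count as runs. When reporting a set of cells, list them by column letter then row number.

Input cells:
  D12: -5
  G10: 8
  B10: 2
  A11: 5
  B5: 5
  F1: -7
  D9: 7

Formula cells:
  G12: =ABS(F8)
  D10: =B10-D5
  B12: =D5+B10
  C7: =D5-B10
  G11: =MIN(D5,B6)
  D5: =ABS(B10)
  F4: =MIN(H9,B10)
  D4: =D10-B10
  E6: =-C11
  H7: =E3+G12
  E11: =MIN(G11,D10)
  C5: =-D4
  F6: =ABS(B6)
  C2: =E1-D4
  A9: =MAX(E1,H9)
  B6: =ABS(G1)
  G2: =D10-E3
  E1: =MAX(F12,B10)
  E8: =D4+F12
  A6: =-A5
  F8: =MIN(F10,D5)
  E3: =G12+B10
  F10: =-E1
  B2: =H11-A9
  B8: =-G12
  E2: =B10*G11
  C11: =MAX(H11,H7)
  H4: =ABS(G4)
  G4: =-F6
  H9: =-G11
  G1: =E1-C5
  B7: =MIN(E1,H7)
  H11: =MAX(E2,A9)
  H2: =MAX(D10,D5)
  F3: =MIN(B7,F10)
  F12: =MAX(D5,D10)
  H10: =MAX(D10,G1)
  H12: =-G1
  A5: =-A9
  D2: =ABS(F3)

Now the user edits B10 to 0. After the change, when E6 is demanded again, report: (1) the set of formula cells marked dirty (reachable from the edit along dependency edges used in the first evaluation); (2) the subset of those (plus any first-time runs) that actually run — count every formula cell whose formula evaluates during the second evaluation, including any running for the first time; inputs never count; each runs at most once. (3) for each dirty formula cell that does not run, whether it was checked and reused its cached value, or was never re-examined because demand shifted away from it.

The edit dirties: A9, B6, C5, C11, D4, D5, D10, E1, E2, E3, E6, F8, F10, F12, G1, G11, G12, H7, H9, H11.
18 formula cells run: A9, C5, C11, D4, D5, D10, E1, E2, E3, E6, F8, F10, F12, G1, G11, G12, H7, H11.
Cache hits after checking: B6, H9.
Note where the cutoff bites: B6 is checked, finds nothing changed, and keeps its cache.

First demand of the output computes:
  D5 = ABS(2) = 2
  D10 = 2 - 2 = 0
  D4 = 0 - 2 = -2
  C5 = -(-2) = 2
  F12 = MAX(2, 0) = 2
  E1 = MAX(2, 2) = 2
  F10 = -(2) = -2
  F8 = MIN(-2, 2) = -2
  G1 = 2 - 2 = 0
  B6 = ABS(0) = 0
  G11 = MIN(2, 0) = 0
  E2 = 2 * 0 = 0
  G12 = ABS(-2) = 2
  E3 = 2 + 2 = 4
  H7 = 4 + 2 = 6
  H9 = -(0) = 0
  A9 = MAX(2, 0) = 2
  H11 = MAX(0, 2) = 2
  C11 = MAX(2, 6) = 6
  E6 = -(6) = -6

After the edit, cleaning proceeds:
  D5: a read changed (B10 2->0) — executes, giving 0.
  D10: a read changed (B10 2->0; D5 2->0) — executes, giving 0 — identical to its old value.
  D4: a read changed (B10 2->0) — executes, giving 0.
  C5: a read changed (D4 -2->0) — executes, giving 0.
  F12: a read changed (D5 2->0) — executes, giving 0.
  E1: a read changed (F12 2->0; B10 2->0) — executes, giving 0.
  F10: a read changed (E1 2->0) — executes, giving 0.
  F8: a read changed (F10 -2->0; D5 2->0) — executes, giving 0.
  G1: a read changed (E1 2->0; C5 2->0) — executes, giving 0 — identical to its old value.
  B6: dirty, but its reads are unchanged (G1 unchanged); cached 0 stands.
  G11: a read changed (D5 2->0) — executes, giving 0 — identical to its old value.
  E2: a read changed (B10 2->0) — executes, giving 0 — identical to its old value.
  G12: a read changed (F8 -2->0) — executes, giving 0.
  E3: a read changed (G12 2->0; B10 2->0) — executes, giving 0.
  H7: a read changed (E3 4->0; G12 2->0) — executes, giving 0.
  H9: dirty, but its reads are unchanged (G11 unchanged); cached 0 stands.
  A9: a read changed (E1 2->0) — executes, giving 0.
  H11: a read changed (A9 2->0) — executes, giving 0.
  C11: a read changed (H11 2->0; H7 6->0) — executes, giving 0.
  E6: a read changed (C11 6->0) — executes, giving 0.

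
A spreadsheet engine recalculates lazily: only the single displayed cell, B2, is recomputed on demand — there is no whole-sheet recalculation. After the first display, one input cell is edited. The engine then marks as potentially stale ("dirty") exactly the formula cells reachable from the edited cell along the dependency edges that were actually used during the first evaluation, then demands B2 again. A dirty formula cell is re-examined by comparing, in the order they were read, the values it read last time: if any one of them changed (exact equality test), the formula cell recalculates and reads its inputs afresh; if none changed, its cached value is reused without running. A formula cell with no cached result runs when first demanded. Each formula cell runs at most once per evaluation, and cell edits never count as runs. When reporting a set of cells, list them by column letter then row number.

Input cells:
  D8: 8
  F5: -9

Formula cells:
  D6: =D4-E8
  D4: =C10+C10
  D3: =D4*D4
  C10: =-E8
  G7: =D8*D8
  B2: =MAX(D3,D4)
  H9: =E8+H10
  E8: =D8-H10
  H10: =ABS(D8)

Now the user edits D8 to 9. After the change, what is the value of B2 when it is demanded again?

First evaluation (everything demanded from the output):
  H10 = ABS(8) = 8
  E8 = 8 - 8 = 0
  C10 = -(0) = 0
  D4 = 0 + 0 = 0
  D3 = 0 * 0 = 0
  B2 = MAX(0, 0) = 0

Propagation after the edit:
  H10: runs — D8 8->9; result 9.
  E8: runs — D8 8->9; H10 8->9; result 0 (same value as before).
  C10: checked — values it read are unchanged (E8 unchanged); reused cached 0 without running.
  D4: checked — values it read are unchanged (C10 unchanged, C10 unchanged); reused cached 0 without running.
  D3: checked — values it read are unchanged (D4 unchanged, D4 unchanged); reused cached 0 without running.
  B2: checked — values it read are unchanged (D3 unchanged, D4 unchanged); reused cached 0 without running.

Key observation: the change is absorbed at E8 — it re-runs but produces the same value, and the output's value is unchanged.

New value of B2: 0.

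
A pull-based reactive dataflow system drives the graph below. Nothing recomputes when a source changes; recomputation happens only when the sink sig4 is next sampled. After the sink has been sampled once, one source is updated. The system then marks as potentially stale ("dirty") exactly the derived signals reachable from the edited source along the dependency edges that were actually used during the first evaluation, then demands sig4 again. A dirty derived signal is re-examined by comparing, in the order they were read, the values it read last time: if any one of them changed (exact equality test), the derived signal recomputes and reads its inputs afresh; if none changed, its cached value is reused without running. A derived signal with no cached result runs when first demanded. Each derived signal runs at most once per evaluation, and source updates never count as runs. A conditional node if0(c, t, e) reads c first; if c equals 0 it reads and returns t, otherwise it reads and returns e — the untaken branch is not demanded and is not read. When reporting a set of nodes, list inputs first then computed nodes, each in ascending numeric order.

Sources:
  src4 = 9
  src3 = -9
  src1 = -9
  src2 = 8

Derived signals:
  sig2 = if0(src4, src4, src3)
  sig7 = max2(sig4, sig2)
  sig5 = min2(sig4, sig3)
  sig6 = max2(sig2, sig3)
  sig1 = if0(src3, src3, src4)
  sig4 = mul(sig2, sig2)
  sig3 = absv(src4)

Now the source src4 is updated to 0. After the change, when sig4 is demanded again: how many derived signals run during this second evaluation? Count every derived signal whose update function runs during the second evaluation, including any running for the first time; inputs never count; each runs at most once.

Derived signals that run: sig2, sig4 — 2 in total.

First evaluation (everything demanded from the output):
  sig2 = if0(src4=9 -> else branch src3) = -9
  sig4 = mul(-9, -9) = 81

Propagation after the edit:
  sig2: runs — src4 9->0; result 0.
  sig4: runs — sig2 -9->0; sig2 -9->0; result 0.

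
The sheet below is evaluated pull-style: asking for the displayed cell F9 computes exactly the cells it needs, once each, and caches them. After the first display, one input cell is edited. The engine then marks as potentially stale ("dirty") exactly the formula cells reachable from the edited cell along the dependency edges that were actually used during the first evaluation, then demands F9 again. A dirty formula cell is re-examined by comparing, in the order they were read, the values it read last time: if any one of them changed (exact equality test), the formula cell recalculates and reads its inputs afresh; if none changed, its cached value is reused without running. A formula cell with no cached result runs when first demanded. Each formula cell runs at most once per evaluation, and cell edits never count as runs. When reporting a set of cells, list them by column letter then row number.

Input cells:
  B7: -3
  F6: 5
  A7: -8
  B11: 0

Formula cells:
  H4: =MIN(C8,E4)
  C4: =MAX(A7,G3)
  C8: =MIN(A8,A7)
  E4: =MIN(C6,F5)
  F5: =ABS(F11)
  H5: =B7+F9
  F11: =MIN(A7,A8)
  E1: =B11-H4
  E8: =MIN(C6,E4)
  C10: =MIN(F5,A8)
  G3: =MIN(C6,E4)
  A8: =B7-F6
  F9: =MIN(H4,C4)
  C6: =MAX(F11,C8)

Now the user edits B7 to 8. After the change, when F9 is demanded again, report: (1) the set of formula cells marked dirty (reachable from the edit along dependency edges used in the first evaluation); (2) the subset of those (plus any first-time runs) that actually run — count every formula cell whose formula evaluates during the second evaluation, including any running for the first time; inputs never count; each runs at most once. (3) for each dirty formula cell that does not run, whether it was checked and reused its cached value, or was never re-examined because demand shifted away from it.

First demand of the output computes:
  A8 = -3 - 5 = -8
  C8 = MIN(-8, -8) = -8
  F11 = MIN(-8, -8) = -8
  C6 = MAX(-8, -8) = -8
  F5 = ABS(-8) = 8
  E4 = MIN(-8, 8) = -8
  G3 = MIN(-8, -8) = -8
  C4 = MAX(-8, -8) = -8
  H4 = MIN(-8, -8) = -8
  F9 = MIN(-8, -8) = -8

After the edit, cleaning proceeds:
  A8: a read changed (B7 -3->8) — executes, giving 3.
  C8: a read changed (A8 -8->3) — executes, giving -8 — identical to its old value.
  F11: a read changed (A8 -8->3) — executes, giving -8 — identical to its old value.
  C6: dirty, but its reads are unchanged (F11 unchanged, C8 unchanged); cached -8 stands.
  F5: dirty, but its reads are unchanged (F11 unchanged); cached 8 stands.
  E4: dirty, but its reads are unchanged (C6 unchanged, F5 unchanged); cached -8 stands.
  G3: dirty, but its reads are unchanged (C6 unchanged, E4 unchanged); cached -8 stands.
  C4: dirty, but its reads are unchanged (A7 unchanged, G3 unchanged); cached -8 stands.
  H4: dirty, but its reads are unchanged (C8 unchanged, E4 unchanged); cached -8 stands.
  F9: dirty, but its reads are unchanged (H4 unchanged, C4 unchanged); cached -8 stands.

Note where the cutoff bites: F5 is checked, finds nothing changed, and keeps its cache.

The edit dirties: A8, C4, C6, C8, E4, F5, F9, F11, G3, H4.
3 formula cells run: A8, C8, F11.
Cache hits after checking: C4, C6, E4, F5, F9, G3, H4.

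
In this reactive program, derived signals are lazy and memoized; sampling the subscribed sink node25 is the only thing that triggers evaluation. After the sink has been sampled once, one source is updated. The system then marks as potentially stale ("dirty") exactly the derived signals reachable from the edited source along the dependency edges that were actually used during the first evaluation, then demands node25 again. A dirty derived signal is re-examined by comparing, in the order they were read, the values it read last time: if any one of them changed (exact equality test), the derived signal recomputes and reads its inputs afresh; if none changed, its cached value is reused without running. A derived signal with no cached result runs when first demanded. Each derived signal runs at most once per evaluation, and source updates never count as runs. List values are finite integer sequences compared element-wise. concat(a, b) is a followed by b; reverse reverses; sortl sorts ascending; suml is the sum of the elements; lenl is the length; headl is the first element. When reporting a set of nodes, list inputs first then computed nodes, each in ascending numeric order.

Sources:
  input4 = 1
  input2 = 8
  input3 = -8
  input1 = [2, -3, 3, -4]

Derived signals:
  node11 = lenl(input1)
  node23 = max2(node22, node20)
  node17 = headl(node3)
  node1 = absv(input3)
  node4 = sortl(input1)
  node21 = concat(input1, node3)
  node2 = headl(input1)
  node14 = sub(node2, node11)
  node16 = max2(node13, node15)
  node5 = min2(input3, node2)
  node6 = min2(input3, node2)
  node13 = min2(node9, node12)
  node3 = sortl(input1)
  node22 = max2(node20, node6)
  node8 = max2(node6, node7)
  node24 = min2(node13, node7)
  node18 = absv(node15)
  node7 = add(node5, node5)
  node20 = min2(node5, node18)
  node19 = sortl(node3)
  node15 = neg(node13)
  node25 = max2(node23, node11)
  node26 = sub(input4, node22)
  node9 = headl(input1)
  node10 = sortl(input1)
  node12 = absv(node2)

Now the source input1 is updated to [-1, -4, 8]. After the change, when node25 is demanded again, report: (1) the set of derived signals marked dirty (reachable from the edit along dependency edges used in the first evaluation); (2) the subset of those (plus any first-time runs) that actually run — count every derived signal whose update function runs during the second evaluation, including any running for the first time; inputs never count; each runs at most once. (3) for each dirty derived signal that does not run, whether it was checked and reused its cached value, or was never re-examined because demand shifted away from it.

The edit dirties: node2, node5, node6, node9, node11, node12, node13, node15, node18, node20, node22, node23, node25.
11 derived signals run: node2, node5, node6, node9, node11, node12, node13, node15, node18, node20, node25.
Cache hits after checking: node22, node23.
Note where the cutoff bites: node22 is checked, finds nothing changed, and keeps its cache.

First demand of the output computes:
  node2 = headl([2, -3, 3, -4]) = 2
  node5 = min2(-8, 2) = -8
  node6 = min2(-8, 2) = -8
  node9 = headl([2, -3, 3, -4]) = 2
  node11 = lenl([2, -3, 3, -4]) = 4
  node12 = absv(2) = 2
  node13 = min2(2, 2) = 2
  node15 = neg(2) = -2
  node18 = absv(-2) = 2
  node20 = min2(-8, 2) = -8
  node22 = max2(-8, -8) = -8
  node23 = max2(-8, -8) = -8
  node25 = max2(-8, 4) = 4

After the edit, cleaning proceeds:
  node2: a read changed (input1 [2, -3, 3, -4]->[-1, -4, 8]) — executes, giving -1.
  node5: a read changed (node2 2->-1) — executes, giving -8 — identical to its old value.
  node6: a read changed (node2 2->-1) — executes, giving -8 — identical to its old value.
  node9: a read changed (input1 [2, -3, 3, -4]->[-1, -4, 8]) — executes, giving -1.
  node11: a read changed (input1 [2, -3, 3, -4]->[-1, -4, 8]) — executes, giving 3.
  node12: a read changed (node2 2->-1) — executes, giving 1.
  node13: a read changed (node9 2->-1; node12 2->1) — executes, giving -1.
  node15: a read changed (node13 2->-1) — executes, giving 1.
  node18: a read changed (node15 -2->1) — executes, giving 1.
  node20: a read changed (node18 2->1) — executes, giving -8 — identical to its old value.
  node22: dirty, but its reads are unchanged (node20 unchanged, node6 unchanged); cached -8 stands.
  node23: dirty, but its reads are unchanged (node22 unchanged, node20 unchanged); cached -8 stands.
  node25: a read changed (node11 4->3) — executes, giving 3.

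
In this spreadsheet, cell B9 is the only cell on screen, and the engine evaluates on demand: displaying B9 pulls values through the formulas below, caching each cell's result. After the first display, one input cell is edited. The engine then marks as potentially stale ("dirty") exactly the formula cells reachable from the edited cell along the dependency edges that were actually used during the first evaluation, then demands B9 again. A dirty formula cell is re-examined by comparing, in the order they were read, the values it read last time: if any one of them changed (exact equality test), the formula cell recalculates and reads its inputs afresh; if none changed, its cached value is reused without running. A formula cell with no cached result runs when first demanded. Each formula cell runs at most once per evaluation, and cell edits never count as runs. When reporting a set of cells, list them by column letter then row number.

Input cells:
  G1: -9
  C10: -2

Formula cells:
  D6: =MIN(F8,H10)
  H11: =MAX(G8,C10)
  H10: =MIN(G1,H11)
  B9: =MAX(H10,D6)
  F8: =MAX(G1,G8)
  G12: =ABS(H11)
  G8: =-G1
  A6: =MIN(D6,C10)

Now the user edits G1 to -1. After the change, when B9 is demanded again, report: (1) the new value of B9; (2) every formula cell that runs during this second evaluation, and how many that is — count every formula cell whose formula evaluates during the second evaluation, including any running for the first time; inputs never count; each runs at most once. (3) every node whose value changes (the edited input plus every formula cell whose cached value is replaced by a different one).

Initial pass — values computed on the first demand:
  G8 = -(-9) = 9
  F8 = MAX(-9, 9) = 9
  H11 = MAX(9, -2) = 9
  H10 = MIN(-9, 9) = -9
  D6 = MIN(9, -9) = -9
  B9 = MAX(-9, -9) = -9

Second demand — change propagation:
  G8: re-runs because G1 -9->-1; new result 1.
  F8: re-runs because G1 -9->-1; G8 9->1; new result 1.
  H11: re-runs because G8 9->1; new result 1.
  H10: re-runs because G1 -9->-1; H11 9->1; new result -1.
  D6: re-runs because F8 9->1; H10 -9->-1; new result -1.
  B9: re-runs because H10 -9->-1; D6 -9->-1; new result -1.

B9 now evaluates to -1.
Run set: B9, D6, F8, G8, H10, H11 (6 run).
Changed values: B9, D6, F8, G1, G8, H10, H11.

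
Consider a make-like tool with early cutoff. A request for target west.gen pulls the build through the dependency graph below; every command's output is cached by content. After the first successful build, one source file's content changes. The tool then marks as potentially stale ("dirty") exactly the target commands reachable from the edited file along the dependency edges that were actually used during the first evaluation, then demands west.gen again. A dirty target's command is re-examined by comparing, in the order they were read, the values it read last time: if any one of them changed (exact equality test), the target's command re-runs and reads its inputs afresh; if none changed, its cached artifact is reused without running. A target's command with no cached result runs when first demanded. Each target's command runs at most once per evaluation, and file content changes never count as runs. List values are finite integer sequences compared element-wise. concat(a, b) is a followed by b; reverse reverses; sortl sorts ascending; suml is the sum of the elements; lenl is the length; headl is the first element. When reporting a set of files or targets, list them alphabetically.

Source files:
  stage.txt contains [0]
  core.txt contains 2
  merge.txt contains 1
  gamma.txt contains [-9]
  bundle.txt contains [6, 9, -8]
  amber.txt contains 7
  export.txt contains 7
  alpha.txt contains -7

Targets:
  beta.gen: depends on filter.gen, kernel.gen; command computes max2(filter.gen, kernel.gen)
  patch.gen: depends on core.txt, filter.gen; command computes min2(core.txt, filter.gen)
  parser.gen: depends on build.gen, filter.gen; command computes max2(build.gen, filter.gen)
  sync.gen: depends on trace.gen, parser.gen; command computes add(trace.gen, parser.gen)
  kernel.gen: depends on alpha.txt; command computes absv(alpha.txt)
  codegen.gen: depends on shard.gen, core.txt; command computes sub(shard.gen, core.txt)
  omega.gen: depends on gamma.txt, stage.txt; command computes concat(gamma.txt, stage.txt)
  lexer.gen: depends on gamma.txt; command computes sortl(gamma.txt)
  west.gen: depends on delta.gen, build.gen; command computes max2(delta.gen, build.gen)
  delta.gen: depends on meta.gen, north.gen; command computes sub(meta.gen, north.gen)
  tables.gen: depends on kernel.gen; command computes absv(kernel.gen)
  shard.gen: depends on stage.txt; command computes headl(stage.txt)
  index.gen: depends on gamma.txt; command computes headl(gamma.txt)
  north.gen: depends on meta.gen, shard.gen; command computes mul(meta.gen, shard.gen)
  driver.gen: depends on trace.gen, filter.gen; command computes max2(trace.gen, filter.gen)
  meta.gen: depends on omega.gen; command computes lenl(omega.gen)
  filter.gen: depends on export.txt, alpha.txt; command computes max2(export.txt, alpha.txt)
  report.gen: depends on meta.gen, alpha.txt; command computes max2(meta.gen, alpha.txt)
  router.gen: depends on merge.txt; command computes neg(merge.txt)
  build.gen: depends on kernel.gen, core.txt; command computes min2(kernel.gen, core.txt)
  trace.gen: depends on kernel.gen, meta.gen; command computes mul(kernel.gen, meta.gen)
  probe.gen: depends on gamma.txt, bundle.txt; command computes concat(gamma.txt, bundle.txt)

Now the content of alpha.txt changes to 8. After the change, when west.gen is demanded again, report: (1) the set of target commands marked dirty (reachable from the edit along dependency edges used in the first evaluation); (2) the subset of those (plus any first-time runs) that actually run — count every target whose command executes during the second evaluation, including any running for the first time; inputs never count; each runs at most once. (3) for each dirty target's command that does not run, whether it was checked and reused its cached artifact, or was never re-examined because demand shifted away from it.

First demand of the output computes:
  kernel.gen = absv(-7) = 7
  build.gen = min2(7, 2) = 2
  omega.gen = concat([-9], [0]) = [-9, 0]
  meta.gen = lenl([-9, 0]) = 2
  shard.gen = headl([0]) = 0
  north.gen = mul(2, 0) = 0
  delta.gen = sub(2, 0) = 2
  west.gen = max2(2, 2) = 2

After the edit, cleaning proceeds:
  kernel.gen: a read changed (alpha.txt -7->8) — executes, giving 8.
  build.gen: a read changed (kernel.gen 7->8) — executes, giving 2 — identical to its old value.
  west.gen: dirty, but its reads are unchanged (delta.gen unchanged, build.gen unchanged); cached 2 stands.

Note the absorption at build.gen: it re-runs yet its value is the same, leaving the output's value untouched.

The edit dirties: build.gen, kernel.gen, west.gen.
2 target commands run: build.gen, kernel.gen.
Cache hits after checking: west.gen.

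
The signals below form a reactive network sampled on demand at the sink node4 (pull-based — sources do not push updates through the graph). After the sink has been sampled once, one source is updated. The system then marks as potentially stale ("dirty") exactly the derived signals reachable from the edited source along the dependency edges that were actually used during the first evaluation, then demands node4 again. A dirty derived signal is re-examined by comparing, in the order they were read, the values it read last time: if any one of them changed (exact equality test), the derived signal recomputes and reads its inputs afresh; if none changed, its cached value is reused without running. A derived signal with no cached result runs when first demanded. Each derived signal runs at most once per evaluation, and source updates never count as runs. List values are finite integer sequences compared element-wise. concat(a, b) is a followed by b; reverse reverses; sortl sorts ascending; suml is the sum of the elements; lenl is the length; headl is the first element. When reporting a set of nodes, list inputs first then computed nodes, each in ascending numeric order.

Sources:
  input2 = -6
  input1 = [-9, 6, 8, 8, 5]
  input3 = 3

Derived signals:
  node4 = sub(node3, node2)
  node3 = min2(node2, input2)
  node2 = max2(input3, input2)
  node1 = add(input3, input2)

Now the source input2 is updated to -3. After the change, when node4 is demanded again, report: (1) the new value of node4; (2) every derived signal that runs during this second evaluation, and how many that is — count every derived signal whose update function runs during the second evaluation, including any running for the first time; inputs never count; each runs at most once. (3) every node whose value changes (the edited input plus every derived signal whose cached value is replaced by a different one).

Initial pass — values computed on the first demand:
  node2 = max2(3, -6) = 3
  node3 = min2(3, -6) = -6
  node4 = sub(-6, 3) = -9

Second demand — change propagation:
  node2: re-runs because input2 -6->-3; new result 3 (unchanged).
  node3: re-runs because input2 -6->-3; new result -3.
  node4: re-runs because node3 -6->-3; new result -6.

node4 now evaluates to -6.
Run set: node2, node3, node4 (3 run).
Changed values: input2, node3, node4.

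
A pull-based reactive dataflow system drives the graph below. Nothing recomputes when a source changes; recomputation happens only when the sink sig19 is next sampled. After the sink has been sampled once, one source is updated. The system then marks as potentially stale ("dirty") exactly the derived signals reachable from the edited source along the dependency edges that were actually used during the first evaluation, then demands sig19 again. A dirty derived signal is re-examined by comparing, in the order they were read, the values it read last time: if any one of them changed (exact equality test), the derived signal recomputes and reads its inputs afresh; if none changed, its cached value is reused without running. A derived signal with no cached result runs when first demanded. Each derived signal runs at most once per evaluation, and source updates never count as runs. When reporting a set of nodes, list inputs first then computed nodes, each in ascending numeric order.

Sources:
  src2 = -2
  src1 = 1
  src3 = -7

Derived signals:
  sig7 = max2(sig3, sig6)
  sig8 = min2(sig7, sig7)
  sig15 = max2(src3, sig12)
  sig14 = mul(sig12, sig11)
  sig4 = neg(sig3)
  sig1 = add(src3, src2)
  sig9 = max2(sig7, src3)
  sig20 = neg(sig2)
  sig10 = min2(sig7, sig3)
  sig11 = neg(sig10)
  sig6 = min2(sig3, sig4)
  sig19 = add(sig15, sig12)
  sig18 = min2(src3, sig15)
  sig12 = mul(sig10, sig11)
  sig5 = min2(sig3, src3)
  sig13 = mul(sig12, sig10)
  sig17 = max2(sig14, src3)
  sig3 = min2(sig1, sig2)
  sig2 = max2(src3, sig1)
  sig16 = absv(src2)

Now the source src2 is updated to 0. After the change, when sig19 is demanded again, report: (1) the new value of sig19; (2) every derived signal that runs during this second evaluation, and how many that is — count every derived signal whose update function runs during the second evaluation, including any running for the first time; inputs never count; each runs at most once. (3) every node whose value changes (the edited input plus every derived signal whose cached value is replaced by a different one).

First evaluation (everything demanded from the output):
  sig1 = add(-7, -2) = -9
  sig2 = max2(-7, -9) = -7
  sig3 = min2(-9, -7) = -9
  sig4 = neg(-9) = 9
  sig6 = min2(-9, 9) = -9
  sig7 = max2(-9, -9) = -9
  sig10 = min2(-9, -9) = -9
  sig11 = neg(-9) = 9
  sig12 = mul(-9, 9) = -81
  sig15 = max2(-7, -81) = -7
  sig19 = add(-7, -81) = -88

Propagation after the edit:
  sig1: runs — src2 -2->0; result -7.
  sig2: runs — sig1 -9->-7; result -7 (same value as before).
  sig3: runs — sig1 -9->-7; result -7.
  sig4: runs — sig3 -9->-7; result 7.
  sig6: runs — sig3 -9->-7; sig4 9->7; result -7.
  sig7: runs — sig3 -9->-7; sig6 -9->-7; result -7.
  sig10: runs — sig7 -9->-7; sig3 -9->-7; result -7.
  sig11: runs — sig10 -9->-7; result 7.
  sig12: runs — sig10 -9->-7; sig11 9->7; result -49.
  sig15: runs — sig12 -81->-49; result -7 (same value as before).
  sig19: runs — sig12 -81->-49; result -56.

New value of sig19: -56.
Derived signals that run: sig1, sig2, sig3, sig4, sig6, sig7, sig10, sig11, sig12, sig15, sig19 — 11 in total.
Values that change: src2, sig1, sig3, sig4, sig6, sig7, sig10, sig11, sig12, sig19.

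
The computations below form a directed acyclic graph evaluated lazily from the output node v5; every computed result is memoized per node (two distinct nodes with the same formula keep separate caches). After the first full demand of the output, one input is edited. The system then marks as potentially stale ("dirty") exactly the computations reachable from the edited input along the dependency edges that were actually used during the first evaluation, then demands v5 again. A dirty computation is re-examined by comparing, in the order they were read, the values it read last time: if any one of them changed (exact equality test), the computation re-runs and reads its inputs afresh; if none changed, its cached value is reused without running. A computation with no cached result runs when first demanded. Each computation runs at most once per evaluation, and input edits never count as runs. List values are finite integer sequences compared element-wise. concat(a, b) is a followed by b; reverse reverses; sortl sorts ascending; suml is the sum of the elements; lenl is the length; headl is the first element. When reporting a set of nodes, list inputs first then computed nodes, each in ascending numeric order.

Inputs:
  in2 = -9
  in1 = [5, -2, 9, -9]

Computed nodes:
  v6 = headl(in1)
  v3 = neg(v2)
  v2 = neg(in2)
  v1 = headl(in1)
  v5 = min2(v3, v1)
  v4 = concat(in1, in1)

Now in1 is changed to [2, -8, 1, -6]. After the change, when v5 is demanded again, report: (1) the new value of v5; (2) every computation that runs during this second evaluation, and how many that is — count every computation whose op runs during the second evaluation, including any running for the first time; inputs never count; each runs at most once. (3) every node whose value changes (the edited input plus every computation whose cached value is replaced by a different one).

Demanding v5 again yields -9.
2 computations run: v1, v5.
The nodes whose values change: in1, v1.

First demand of the output computes:
  v1 = headl([5, -2, 9, -9]) = 5
  v2 = neg(-9) = 9
  v3 = neg(9) = -9
  v5 = min2(-9, 5) = -9

After the edit, cleaning proceeds:
  v1: a read changed (in1 [5, -2, 9, -9]->[2, -8, 1, -6]) — executes, giving 2.
  v5: a read changed (v1 5->2) — executes, giving -9 — identical to its old value.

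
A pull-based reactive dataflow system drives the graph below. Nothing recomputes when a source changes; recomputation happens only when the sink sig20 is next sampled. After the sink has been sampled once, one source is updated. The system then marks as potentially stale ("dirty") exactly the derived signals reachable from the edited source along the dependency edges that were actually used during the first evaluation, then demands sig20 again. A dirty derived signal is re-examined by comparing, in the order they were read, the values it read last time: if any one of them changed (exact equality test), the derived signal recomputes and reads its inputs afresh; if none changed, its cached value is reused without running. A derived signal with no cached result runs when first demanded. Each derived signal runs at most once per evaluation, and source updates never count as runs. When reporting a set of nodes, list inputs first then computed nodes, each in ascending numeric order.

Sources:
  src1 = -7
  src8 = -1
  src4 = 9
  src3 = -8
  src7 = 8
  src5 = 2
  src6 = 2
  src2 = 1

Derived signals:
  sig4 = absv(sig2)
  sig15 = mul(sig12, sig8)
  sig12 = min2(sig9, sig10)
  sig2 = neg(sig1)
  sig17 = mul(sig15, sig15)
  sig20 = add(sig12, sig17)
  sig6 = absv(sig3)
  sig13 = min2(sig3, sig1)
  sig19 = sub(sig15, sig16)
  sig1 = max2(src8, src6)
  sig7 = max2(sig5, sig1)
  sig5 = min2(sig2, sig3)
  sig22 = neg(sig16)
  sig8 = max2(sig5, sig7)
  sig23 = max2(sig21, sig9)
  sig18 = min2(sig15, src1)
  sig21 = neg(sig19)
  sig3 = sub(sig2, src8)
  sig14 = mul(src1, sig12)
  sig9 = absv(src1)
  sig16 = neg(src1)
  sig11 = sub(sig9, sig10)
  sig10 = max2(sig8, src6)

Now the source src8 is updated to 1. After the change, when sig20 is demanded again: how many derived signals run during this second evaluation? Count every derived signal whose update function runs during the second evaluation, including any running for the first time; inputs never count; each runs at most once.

First evaluation (everything demanded from the output):
  sig1 = max2(-1, 2) = 2
  sig2 = neg(2) = -2
  sig3 = sub(-2, -1) = -1
  sig5 = min2(-2, -1) = -2
  sig7 = max2(-2, 2) = 2
  sig8 = max2(-2, 2) = 2
  sig9 = absv(-7) = 7
  sig10 = max2(2, 2) = 2
  sig12 = min2(7, 2) = 2
  sig15 = mul(2, 2) = 4
  sig17 = mul(4, 4) = 16
  sig20 = add(2, 16) = 18

Propagation after the edit:
  sig1: runs — src8 -1->1; result 2 (same value as before).
  sig2: checked — values it read are unchanged (sig1 unchanged); reused cached -2 without running.
  sig3: runs — src8 -1->1; result -3.
  sig5: runs — sig3 -1->-3; result -3.
  sig7: runs — sig5 -2->-3; result 2 (same value as before).
  sig8: runs — sig5 -2->-3; result 2 (same value as before).
  sig10: checked — values it read are unchanged (sig8 unchanged, src6 unchanged); reused cached 2 without running.
  sig12: checked — values it read are unchanged (sig9 unchanged, sig10 unchanged); reused cached 2 without running.
  sig15: checked — values it read are unchanged (sig12 unchanged, sig8 unchanged); reused cached 4 without running.
  sig17: checked — values it read are unchanged (sig15 unchanged, sig15 unchanged); reused cached 16 without running.
  sig20: checked — values it read are unchanged (sig12 unchanged, sig17 unchanged); reused cached 18 without running.

Key observation: the cutoff stops propagation at sig2 — its inputs' values are unchanged, so it reuses its cache.

Derived signals that run: sig1, sig3, sig5, sig7, sig8 — 5 in total.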